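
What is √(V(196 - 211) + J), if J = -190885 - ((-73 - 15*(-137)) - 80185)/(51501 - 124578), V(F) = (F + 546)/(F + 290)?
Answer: I*√3083590103434429611/4019235 ≈ 436.9*I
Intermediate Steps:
V(F) = (546 + F)/(290 + F)
J = -13949381348/73077 (J = -190885 - ((-73 + 2055) - 80185)/(-73077) = -190885 - (1982 - 80185)*(-1)/73077 = -190885 - (-78203)*(-1)/73077 = -190885 - 1*78203/73077 = -190885 - 78203/73077 = -13949381348/73077 ≈ -1.9089e+5)
√(V(196 - 211) + J) = √((546 + (196 - 211))/(290 + (196 - 211)) - 13949381348/73077) = √((546 - 15)/(290 - 15) - 13949381348/73077) = √(531/275 - 13949381348/73077) = √(-3836041066813/20096175) = I*√3083590103434429611/4019235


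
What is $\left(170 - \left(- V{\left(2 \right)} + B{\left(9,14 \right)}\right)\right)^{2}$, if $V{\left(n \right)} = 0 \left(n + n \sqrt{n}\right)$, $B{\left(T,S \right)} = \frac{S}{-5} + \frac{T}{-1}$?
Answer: $\frac{826281}{25} \approx 33051.0$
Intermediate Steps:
$B{\left(T,S \right)} = - T - \frac{S}{5}$ ($B{\left(T,S \right)} = S \left(- \frac{1}{5}\right) + T \left(-1\right) = - \frac{S}{5} - T = - T - \frac{S}{5}$)
$V{\left(n \right)} = 0$ ($V{\left(n \right)} = 0 \left(n + n^{\frac{3}{2}}\right) = 0$)
$\left(170 - \left(- V{\left(2 \right)} + B{\left(9,14 \right)}\right)\right)^{2} = \left(170 - \left(\left(-1\right) 9 - \frac{14}{5}\right)\right)^{2} = \left(170 + \left(0 - \left(-9 - \frac{14}{5}\right)\right)\right)^{2} = \left(170 + \left(0 - - \frac{59}{5}\right)\right)^{2} = \left(170 + \left(0 + \frac{59}{5}\right)\right)^{2} = \left(170 + \frac{59}{5}\right)^{2} = \left(\frac{909}{5}\right)^{2} = \frac{826281}{25}$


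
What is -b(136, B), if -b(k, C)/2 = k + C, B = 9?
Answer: 290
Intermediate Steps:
b(k, C) = -2*C - 2*k (b(k, C) = -2*(k + C) = -2*(C + k) = -2*C - 2*k)
-b(136, B) = -(-2*9 - 2*136) = -(-18 - 272) = -1*(-290) = 290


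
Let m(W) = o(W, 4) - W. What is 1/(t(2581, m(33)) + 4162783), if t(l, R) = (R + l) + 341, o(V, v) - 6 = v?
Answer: 1/4165682 ≈ 2.4006e-7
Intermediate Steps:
o(V, v) = 6 + v
m(W) = 10 - W (m(W) = (6 + 4) - W = 10 - W)
t(l, R) = 341 + R + l
1/(t(2581, m(33)) + 4162783) = 1/((341 + (10 - 1*33) + 2581) + 4162783) = 1/((341 + (10 - 33) + 2581) + 4162783) = 1/((341 - 23 + 2581) + 4162783) = 1/(2899 + 4162783) = 1/4165682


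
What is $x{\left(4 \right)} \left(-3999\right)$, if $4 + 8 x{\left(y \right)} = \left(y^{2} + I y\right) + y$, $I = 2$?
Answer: $-11997$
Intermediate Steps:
$x{\left(y \right)} = - \frac{1}{2} + \frac{y^{2}}{8} + \frac{3 y}{8}$ ($x{\left(y \right)} = - \frac{1}{2} + \frac{\left(y^{2} + 2 y\right) + y}{8} = - \frac{1}{2} + \frac{y^{2} + 3 y}{8} = - \frac{1}{2} + \left(\frac{y^{2}}{8} + \frac{3 y}{8}\right) = - \frac{1}{2} + \frac{y^{2}}{8} + \frac{3 y}{8}$)
$x{\left(4 \right)} \left(-3999\right) = \left(- \frac{1}{2} + \frac{4^{2}}{8} + \frac{3}{8} \cdot 4\right) \left(-3999\right) = \left(- \frac{1}{2} + \frac{1}{8} \cdot 16 + \frac{3}{2}\right) \left(-3999\right) = \left(- \frac{1}{2} + 2 + \frac{3}{2}\right) \left(-3999\right) = 3 \left(-3999\right) = -11997$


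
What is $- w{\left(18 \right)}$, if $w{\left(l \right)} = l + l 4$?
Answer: $-90$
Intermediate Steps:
$w{\left(l \right)} = 5 l$ ($w{\left(l \right)} = l + 4 l = 5 l$)
$- w{\left(18 \right)} = - 5 \cdot 18 = \left(-1\right) 90 = -90$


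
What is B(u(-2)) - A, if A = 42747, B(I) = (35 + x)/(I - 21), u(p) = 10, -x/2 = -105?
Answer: -470462/11 ≈ -42769.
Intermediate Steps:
x = 210 (x = -2*(-105) = 210)
B(I) = 245/(-21 + I) (B(I) = (35 + 210)/(I - 21) = 245/(-21 + I))
B(u(-2)) - A = 245/(-21 + 10) - 1*42747 = 245/(-11) - 42747 = 245*(-1/11) - 42747 = -245/11 - 42747 = -470462/11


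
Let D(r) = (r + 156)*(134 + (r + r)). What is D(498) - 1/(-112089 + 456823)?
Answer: 254765320679/344734 ≈ 7.3902e+5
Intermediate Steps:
D(r) = (134 + 2*r)*(156 + r) (D(r) = (156 + r)*(134 + 2*r) = (134 + 2*r)*(156 + r))
D(498) - 1/(-112089 + 456823) = (20904 + 2*498² + 446*498) - 1/(-112089 + 456823) = (20904 + 2*248004 + 222108) - 1/344734 = (20904 + 496008 + 222108) - 1*1/344734 = 739020 - 1/344734 = 254765320679/344734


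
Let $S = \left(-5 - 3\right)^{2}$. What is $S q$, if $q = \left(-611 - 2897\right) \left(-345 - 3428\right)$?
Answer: $847083776$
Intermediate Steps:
$S = 64$ ($S = \left(-8\right)^{2} = 64$)
$q = 13235684$ ($q = \left(-3508\right) \left(-3773\right) = 13235684$)
$S q = 64 \cdot 13235684 = 847083776$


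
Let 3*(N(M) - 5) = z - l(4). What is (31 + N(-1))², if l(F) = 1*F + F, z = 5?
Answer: 1225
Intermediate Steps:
l(F) = 2*F (l(F) = F + F = 2*F)
N(M) = 4 (N(M) = 5 + (5 - 2*4)/3 = 5 + (5 - 1*8)/3 = 5 + (5 - 8)/3 = 5 + (⅓)*(-3) = 5 - 1 = 4)
(31 + N(-1))² = (31 + 4)² = 35² = 1225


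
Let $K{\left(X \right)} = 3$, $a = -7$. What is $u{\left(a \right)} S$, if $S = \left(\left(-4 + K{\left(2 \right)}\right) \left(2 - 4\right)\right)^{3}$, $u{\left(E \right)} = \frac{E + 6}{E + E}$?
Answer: $\frac{4}{7} \approx 0.57143$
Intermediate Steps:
$u{\left(E \right)} = \frac{6 + E}{2 E}$
$S = 8$ ($S = \left(\left(-4 + 3\right) \left(2 - 4\right)\right)^{3} = \left(\left(-1\right) \left(-2\right)\right)^{3} = 2^{3} = 8$)
$u{\left(a \right)} S = \frac{6 - 7}{2 \left(-7\right)} 8 = \frac{1}{2} \left(- \frac{1}{7}\right) \left(-1\right) 8 = \frac{1}{14} \cdot 8 = \frac{4}{7}$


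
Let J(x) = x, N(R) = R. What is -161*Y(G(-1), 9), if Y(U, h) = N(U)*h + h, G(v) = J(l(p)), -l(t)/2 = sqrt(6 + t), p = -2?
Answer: 4347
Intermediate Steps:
l(t) = -2*sqrt(6 + t)
G(v) = -4 (G(v) = -2*sqrt(6 - 2) = -2*sqrt(4) = -2*2 = -4)
Y(U, h) = h + U*h (Y(U, h) = U*h + h = h + U*h)
-161*Y(G(-1), 9) = -1449*(1 - 4) = -1449*(-3) = -161*(-27) = 4347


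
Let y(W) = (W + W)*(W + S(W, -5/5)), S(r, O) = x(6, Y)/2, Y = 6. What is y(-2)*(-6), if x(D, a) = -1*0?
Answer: -48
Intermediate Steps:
x(D, a) = 0
S(r, O) = 0 (S(r, O) = 0/2 = 0*(½) = 0)
y(W) = 2*W² (y(W) = (W + W)*(W + 0) = (2*W)*W = 2*W²)
y(-2)*(-6) = (2*(-2)²)*(-6) = (2*4)*(-6) = 8*(-6) = -48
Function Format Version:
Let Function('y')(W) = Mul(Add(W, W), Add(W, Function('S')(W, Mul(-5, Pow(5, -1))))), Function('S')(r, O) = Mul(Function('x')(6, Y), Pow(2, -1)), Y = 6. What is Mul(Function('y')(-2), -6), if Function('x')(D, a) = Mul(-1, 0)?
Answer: -48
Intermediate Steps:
Function('x')(D, a) = 0
Function('S')(r, O) = 0 (Function('S')(r, O) = Mul(0, Pow(2, -1)) = Mul(0, Rational(1, 2)) = 0)
Function('y')(W) = Mul(2, Pow(W, 2)) (Function('y')(W) = Mul(Add(W, W), Add(W, 0)) = Mul(Mul(2, W), W) = Mul(2, Pow(W, 2)))
Mul(Function('y')(-2), -6) = Mul(Mul(2, Pow(-2, 2)), -6) = Mul(Mul(2, 4), -6) = Mul(8, -6) = -48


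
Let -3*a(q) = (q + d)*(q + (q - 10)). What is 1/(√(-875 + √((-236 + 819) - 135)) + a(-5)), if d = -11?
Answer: -1/(320/3 - I*√(875 - 8*√7)) ≈ -0.0087206 - 0.0023889*I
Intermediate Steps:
a(q) = -(-11 + q)*(-10 + 2*q)/3 (a(q) = -(q - 11)*(q + (q - 10))/3 = -(-11 + q)*(q + (-10 + q))/3 = -(-11 + q)*(-10 + 2*q)/3)
1/(√(-875 + √((-236 + 819) - 135)) + a(-5)) = 1/(√(-875 + √((-236 + 819) - 135)) + (-110/3 - ⅔*(-5)² + (32/3)*(-5))) = 1/(√(-875 + √(583 - 135)) + (-110/3 - ⅔*25 - 160/3)) = 1/(√(-875 + √448) + (-110/3 - 50/3 - 160/3)) = 1/(√(-875 + 8*√7) - 320/3) = 1/(-320/3 + √(-875 + 8*√7))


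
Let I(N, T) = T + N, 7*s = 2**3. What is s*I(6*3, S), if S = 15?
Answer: 264/7 ≈ 37.714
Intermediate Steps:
s = 8/7 (s = (1/7)*2**3 = (1/7)*8 = 8/7 ≈ 1.1429)
I(N, T) = N + T
s*I(6*3, S) = 8*(6*3 + 15)/7 = 8*(18 + 15)/7 = (8/7)*33 = 264/7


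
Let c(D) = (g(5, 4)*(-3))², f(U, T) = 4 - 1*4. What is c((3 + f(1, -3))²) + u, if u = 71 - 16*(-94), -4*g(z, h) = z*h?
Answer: 1800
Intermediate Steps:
f(U, T) = 0 (f(U, T) = 4 - 4 = 0)
g(z, h) = -h*z/4 (g(z, h) = -z*h/4 = -h*z/4)
u = 1575 (u = 71 + 1504 = 1575)
c(D) = 225 (c(D) = (-¼*4*5*(-3))² = (-5*(-3))² = 15² = 225)
c((3 + f(1, -3))²) + u = 225 + 1575 = 1800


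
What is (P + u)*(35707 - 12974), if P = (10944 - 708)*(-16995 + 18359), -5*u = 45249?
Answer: 1585951172643/5 ≈ 3.1719e+11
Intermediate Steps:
u = -45249/5 (u = -1/5*45249 = -45249/5 ≈ -9049.8)
P = 13961904 (P = 10236*1364 = 13961904)
(P + u)*(35707 - 12974) = (13961904 - 45249/5)*(35707 - 12974) = (69764271/5)*22733 = 1585951172643/5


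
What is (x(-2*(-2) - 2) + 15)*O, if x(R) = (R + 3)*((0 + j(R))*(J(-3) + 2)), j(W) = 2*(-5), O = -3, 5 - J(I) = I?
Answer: 1455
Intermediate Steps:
J(I) = 5 - I
j(W) = -10
x(R) = -300 - 100*R (x(R) = (R + 3)*((0 - 10)*((5 - 1*(-3)) + 2)) = (3 + R)*(-10*((5 + 3) + 2)) = (3 + R)*(-10*(8 + 2)) = (3 + R)*(-10*10) = (3 + R)*(-100) = -300 - 100*R)
(x(-2*(-2) - 2) + 15)*O = ((-300 - 100*(-2*(-2) - 2)) + 15)*(-3) = ((-300 - 100*(4 - 2)) + 15)*(-3) = ((-300 - 100*2) + 15)*(-3) = ((-300 - 200) + 15)*(-3) = (-500 + 15)*(-3) = -485*(-3) = 1455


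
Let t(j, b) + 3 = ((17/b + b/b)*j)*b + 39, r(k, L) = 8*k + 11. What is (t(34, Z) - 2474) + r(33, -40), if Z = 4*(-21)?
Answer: -4441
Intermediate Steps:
Z = -84
r(k, L) = 11 + 8*k
t(j, b) = 36 + b*j*(1 + 17/b) (t(j, b) = -3 + (((17/b + b/b)*j)*b + 39) = -3 + (((17/b + 1)*j)*b + 39) = -3 + (((1 + 17/b)*j)*b + 39) = -3 + ((j*(1 + 17/b))*b + 39) = -3 + (b*j*(1 + 17/b) + 39) = -3 + (39 + b*j*(1 + 17/b)) = 36 + b*j*(1 + 17/b))
(t(34, Z) - 2474) + r(33, -40) = ((36 + 17*34 - 84*34) - 2474) + (11 + 8*33) = ((36 + 578 - 2856) - 2474) + (11 + 264) = (-2242 - 2474) + 275 = -4716 + 275 = -4441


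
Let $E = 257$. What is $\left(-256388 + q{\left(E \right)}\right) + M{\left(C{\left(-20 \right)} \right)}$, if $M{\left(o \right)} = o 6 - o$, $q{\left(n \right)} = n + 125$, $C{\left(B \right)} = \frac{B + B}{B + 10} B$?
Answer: $-256406$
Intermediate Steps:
$C{\left(B \right)} = \frac{2 B^{2}}{10 + B}$ ($C{\left(B \right)} = \frac{2 B}{10 + B} B = \frac{2 B^{2}}{10 + B}$)
$q{\left(n \right)} = 125 + n$
$M{\left(o \right)} = 5 o$ ($M{\left(o \right)} = 6 o - o = 5 o$)
$\left(-256388 + q{\left(E \right)}\right) + M{\left(C{\left(-20 \right)} \right)} = \left(-256388 + \left(125 + 257\right)\right) + 5 \frac{2 \left(-20\right)^{2}}{10 - 20} = \left(-256388 + 382\right) + 5 \cdot 2 \cdot 400 \frac{1}{-10} = -256006 + 5 \cdot 2 \cdot 400 \left(- \frac{1}{10}\right) = -256006 + 5 \left(-80\right) = -256006 - 400 = -256406$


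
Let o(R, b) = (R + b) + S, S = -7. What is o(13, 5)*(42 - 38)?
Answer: 44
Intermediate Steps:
o(R, b) = -7 + R + b (o(R, b) = (R + b) - 7 = -7 + R + b)
o(13, 5)*(42 - 38) = (-7 + 13 + 5)*(42 - 38) = 11*4 = 44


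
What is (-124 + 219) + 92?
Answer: 187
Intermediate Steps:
(-124 + 219) + 92 = 95 + 92 = 187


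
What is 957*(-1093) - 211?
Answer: -1046212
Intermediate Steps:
957*(-1093) - 211 = -1046001 - 211 = -1046212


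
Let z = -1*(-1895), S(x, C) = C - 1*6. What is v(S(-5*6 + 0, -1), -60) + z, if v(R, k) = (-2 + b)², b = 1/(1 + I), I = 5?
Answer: 68341/36 ≈ 1898.4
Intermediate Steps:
b = ⅙ (b = 1/(1 + 5) = 1/6 = ⅙ ≈ 0.16667)
S(x, C) = -6 + C (S(x, C) = C - 6 = -6 + C)
v(R, k) = 121/36 (v(R, k) = (-2 + ⅙)² = (-11/6)² = 121/36)
z = 1895
v(S(-5*6 + 0, -1), -60) + z = 121/36 + 1895 = 68341/36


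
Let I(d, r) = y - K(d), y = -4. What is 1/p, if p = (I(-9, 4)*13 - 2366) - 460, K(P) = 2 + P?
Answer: -1/2787 ≈ -0.00035881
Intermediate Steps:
I(d, r) = -6 - d (I(d, r) = -4 - (2 + d) = -4 + (-2 - d) = -6 - d)
p = -2787 (p = ((-6 - 1*(-9))*13 - 2366) - 460 = ((-6 + 9)*13 - 2366) - 460 = (3*13 - 2366) - 460 = (39 - 2366) - 460 = -2327 - 460 = -2787)
1/p = 1/(-2787) = -1/2787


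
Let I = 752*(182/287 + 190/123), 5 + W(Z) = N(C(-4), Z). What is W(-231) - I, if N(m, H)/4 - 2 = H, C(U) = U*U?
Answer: -314819/123 ≈ -2559.5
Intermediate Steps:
C(U) = U**2
N(m, H) = 8 + 4*H
W(Z) = 3 + 4*Z (W(Z) = -5 + (8 + 4*Z) = 3 + 4*Z)
I = 201536/123 (I = 752*(182*(1/287) + 190*(1/123)) = 752*(26/41 + 190/123) = 752*(268/123) = 201536/123 ≈ 1638.5)
W(-231) - I = (3 + 4*(-231)) - 1*201536/123 = (3 - 924) - 201536/123 = -921 - 201536/123 = -314819/123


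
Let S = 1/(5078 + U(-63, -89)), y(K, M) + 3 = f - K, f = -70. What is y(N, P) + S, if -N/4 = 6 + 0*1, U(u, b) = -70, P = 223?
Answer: -245391/5008 ≈ -49.000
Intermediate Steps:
N = -24 (N = -4*(6 + 0*1) = -4*(6 + 0) = -4*6 = -24)
y(K, M) = -73 - K (y(K, M) = -3 + (-70 - K) = -73 - K)
S = 1/5008 (S = 1/(5078 - 70) = 1/5008 ≈ 0.00019968)
y(N, P) + S = (-73 - 1*(-24)) + 1/5008 = (-73 + 24) + 1/5008 = -49 + 1/5008 = -245391/5008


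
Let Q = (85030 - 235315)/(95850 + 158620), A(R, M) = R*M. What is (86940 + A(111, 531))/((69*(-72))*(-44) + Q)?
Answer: 2474822538/3708330397 ≈ 0.66737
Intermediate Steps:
A(R, M) = M*R
Q = -30057/50894 (Q = -150285/254470 = -150285*1/254470 = -30057/50894 ≈ -0.59058)
(86940 + A(111, 531))/((69*(-72))*(-44) + Q) = (86940 + 531*111)/((69*(-72))*(-44) - 30057/50894) = (86940 + 58941)/(-4968*(-44) - 30057/50894) = 145881/(218592 - 30057/50894) = 145881/(11124991191/50894) = 145881*(50894/11124991191) = 2474822538/3708330397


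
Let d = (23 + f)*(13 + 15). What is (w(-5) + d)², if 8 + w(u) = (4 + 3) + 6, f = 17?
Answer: 1265625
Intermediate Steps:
d = 1120 (d = (23 + 17)*(13 + 15) = 40*28 = 1120)
w(u) = 5 (w(u) = -8 + ((4 + 3) + 6) = -8 + (7 + 6) = -8 + 13 = 5)
(w(-5) + d)² = (5 + 1120)² = 1125² = 1265625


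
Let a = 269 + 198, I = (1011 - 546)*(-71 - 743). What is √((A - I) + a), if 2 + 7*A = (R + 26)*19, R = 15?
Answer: 4*√23693 ≈ 615.70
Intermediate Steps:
A = 111 (A = -2/7 + ((15 + 26)*19)/7 = -2/7 + (41*19)/7 = -2/7 + (⅐)*779 = -2/7 + 779/7 = 111)
I = -378510 (I = 465*(-814) = -378510)
a = 467
√((A - I) + a) = √((111 - 1*(-378510)) + 467) = √((111 + 378510) + 467) = √(378621 + 467) = √379088 = 4*√23693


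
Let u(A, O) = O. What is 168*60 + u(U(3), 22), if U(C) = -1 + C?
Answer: 10102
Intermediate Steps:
168*60 + u(U(3), 22) = 168*60 + 22 = 10080 + 22 = 10102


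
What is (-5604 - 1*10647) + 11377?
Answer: -4874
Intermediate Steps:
(-5604 - 1*10647) + 11377 = (-5604 - 10647) + 11377 = -16251 + 11377 = -4874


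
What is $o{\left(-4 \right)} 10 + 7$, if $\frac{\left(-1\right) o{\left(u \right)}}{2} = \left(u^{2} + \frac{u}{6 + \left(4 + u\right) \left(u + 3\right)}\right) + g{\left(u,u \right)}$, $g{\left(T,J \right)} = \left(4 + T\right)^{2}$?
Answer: $- \frac{899}{3} \approx -299.67$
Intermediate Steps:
$o{\left(u \right)} = - 2 u^{2} - 2 \left(4 + u\right)^{2} - \frac{2 u}{6 + \left(3 + u\right) \left(4 + u\right)}$ ($o{\left(u \right)} = - 2 \left(\left(u^{2} + \frac{u}{6 + \left(4 + u\right) \left(u + 3\right)}\right) + \left(4 + u\right)^{2}\right) = - 2 \left(\left(u^{2} + \frac{u}{6 + \left(4 + u\right) \left(3 + u\right)}\right) + \left(4 + u\right)^{2}\right) = - 2 \left(\left(u^{2} + \frac{u}{6 + \left(3 + u\right) \left(4 + u\right)}\right) + \left(4 + u\right)^{2}\right) = - 2 \left(u^{2} + \left(4 + u\right)^{2} + \frac{u}{6 + \left(3 + u\right) \left(4 + u\right)}\right) = - 2 u^{2} - 2 \left(4 + u\right)^{2} - \frac{2 u}{6 + \left(3 + u\right) \left(4 + u\right)}$)
$o{\left(-4 \right)} 10 + 7 = \frac{2 \left(-288 - -1028 - 108 \left(-4\right)^{2} - 22 \left(-4\right)^{3} - 2 \left(-4\right)^{4}\right)}{18 + \left(-4\right)^{2} + 7 \left(-4\right)} 10 + 7 = \frac{2 \left(-288 + 1028 - 1728 - -1408 - 512\right)}{18 + 16 - 28} \cdot 10 + 7 = \frac{2 \left(-288 + 1028 - 1728 + 1408 - 512\right)}{6} \cdot 10 + 7 = 2 \cdot \frac{1}{6} \left(-92\right) 10 + 7 = \left(- \frac{92}{3}\right) 10 + 7 = - \frac{920}{3} + 7 = - \frac{899}{3}$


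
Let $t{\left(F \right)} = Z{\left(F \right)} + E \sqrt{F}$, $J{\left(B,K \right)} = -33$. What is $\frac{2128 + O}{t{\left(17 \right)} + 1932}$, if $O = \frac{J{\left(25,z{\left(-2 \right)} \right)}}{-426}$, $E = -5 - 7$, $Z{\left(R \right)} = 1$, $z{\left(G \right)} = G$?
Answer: $\frac{584127471}{530233822} + \frac{1813122 \sqrt{17}}{265116911} \approx 1.1298$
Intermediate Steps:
$E = -12$ ($E = -5 - 7 = -12$)
$O = \frac{11}{142}$ ($O = - \frac{33}{-426} = \left(-33\right) \left(- \frac{1}{426}\right) = \frac{11}{142} \approx 0.077465$)
$t{\left(F \right)} = 1 - 12 \sqrt{F}$
$\frac{2128 + O}{t{\left(17 \right)} + 1932} = \frac{2128 + \frac{11}{142}}{\left(1 - 12 \sqrt{17}\right) + 1932} = \frac{302187}{142 \left(1933 - 12 \sqrt{17}\right)}$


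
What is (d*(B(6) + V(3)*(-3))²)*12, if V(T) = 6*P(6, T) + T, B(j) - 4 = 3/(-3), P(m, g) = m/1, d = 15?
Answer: 2339280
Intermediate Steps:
P(m, g) = m (P(m, g) = m*1 = m)
B(j) = 3 (B(j) = 4 + 3/(-3) = 4 + 3*(-⅓) = 4 - 1 = 3)
V(T) = 36 + T (V(T) = 6*6 + T = 36 + T)
(d*(B(6) + V(3)*(-3))²)*12 = (15*(3 + (36 + 3)*(-3))²)*12 = (15*(3 + 39*(-3))²)*12 = (15*(3 - 117)²)*12 = (15*(-114)²)*12 = (15*12996)*12 = 194940*12 = 2339280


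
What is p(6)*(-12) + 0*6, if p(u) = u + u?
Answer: -144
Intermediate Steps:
p(u) = 2*u
p(6)*(-12) + 0*6 = (2*6)*(-12) + 0*6 = 12*(-12) + 0 = -144 + 0 = -144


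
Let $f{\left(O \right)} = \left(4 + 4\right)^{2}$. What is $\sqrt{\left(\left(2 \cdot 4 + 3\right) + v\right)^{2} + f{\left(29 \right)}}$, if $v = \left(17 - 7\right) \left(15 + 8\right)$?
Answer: $\sqrt{58145} \approx 241.13$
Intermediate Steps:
$f{\left(O \right)} = 64$ ($f{\left(O \right)} = 8^{2} = 64$)
$v = 230$ ($v = 10 \cdot 23 = 230$)
$\sqrt{\left(\left(2 \cdot 4 + 3\right) + v\right)^{2} + f{\left(29 \right)}} = \sqrt{\left(\left(2 \cdot 4 + 3\right) + 230\right)^{2} + 64} = \sqrt{\left(\left(8 + 3\right) + 230\right)^{2} + 64} = \sqrt{\left(11 + 230\right)^{2} + 64} = \sqrt{241^{2} + 64} = \sqrt{58081 + 64} = \sqrt{58145}$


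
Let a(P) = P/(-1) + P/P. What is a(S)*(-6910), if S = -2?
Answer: -20730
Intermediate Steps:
a(P) = 1 - P (a(P) = P*(-1) + 1 = -P + 1 = 1 - P)
a(S)*(-6910) = (1 - 1*(-2))*(-6910) = (1 + 2)*(-6910) = 3*(-6910) = -20730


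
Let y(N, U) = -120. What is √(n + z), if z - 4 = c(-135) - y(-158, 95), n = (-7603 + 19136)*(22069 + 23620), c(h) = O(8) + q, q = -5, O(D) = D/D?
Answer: √526931357 ≈ 22955.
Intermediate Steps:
O(D) = 1
c(h) = -4 (c(h) = 1 - 5 = -4)
n = 526931237 (n = 11533*45689 = 526931237)
z = 120 (z = 4 + (-4 - 1*(-120)) = 4 + (-4 + 120) = 4 + 116 = 120)
√(n + z) = √(526931237 + 120) = √526931357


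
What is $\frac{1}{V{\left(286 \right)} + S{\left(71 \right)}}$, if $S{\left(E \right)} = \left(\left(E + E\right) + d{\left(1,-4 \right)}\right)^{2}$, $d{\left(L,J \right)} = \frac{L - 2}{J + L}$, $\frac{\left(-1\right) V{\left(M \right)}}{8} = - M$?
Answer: $\frac{9}{202921} \approx 4.4352 \cdot 10^{-5}$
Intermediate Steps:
$V{\left(M \right)} = 8 M$ ($V{\left(M \right)} = - 8 \left(- M\right) = 8 M$)
$d{\left(L,J \right)} = \frac{-2 + L}{J + L}$
$S{\left(E \right)} = \left(\frac{1}{3} + 2 E\right)^{2}$ ($S{\left(E \right)} = \left(\left(E + E\right) + \frac{-2 + 1}{-4 + 1}\right)^{2} = \left(2 E + \frac{1}{-3} \left(-1\right)\right)^{2} = \left(2 E - - \frac{1}{3}\right)^{2} = \left(2 E + \frac{1}{3}\right)^{2} = \left(\frac{1}{3} + 2 E\right)^{2}$)
$\frac{1}{V{\left(286 \right)} + S{\left(71 \right)}} = \frac{1}{8 \cdot 286 + \frac{\left(1 + 6 \cdot 71\right)^{2}}{9}} = \frac{1}{2288 + \frac{\left(1 + 426\right)^{2}}{9}} = \frac{1}{2288 + \frac{427^{2}}{9}} = \frac{1}{2288 + \frac{1}{9} \cdot 182329} = \frac{1}{2288 + \frac{182329}{9}} = \frac{1}{\frac{202921}{9}} = \frac{9}{202921}$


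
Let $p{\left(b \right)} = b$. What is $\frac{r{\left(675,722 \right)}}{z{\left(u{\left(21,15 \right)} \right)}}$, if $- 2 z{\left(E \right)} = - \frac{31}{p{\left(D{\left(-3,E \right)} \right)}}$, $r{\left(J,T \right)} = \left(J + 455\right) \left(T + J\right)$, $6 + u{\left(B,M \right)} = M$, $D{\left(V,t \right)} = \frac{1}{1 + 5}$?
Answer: $\frac{1578610}{93} \approx 16974.0$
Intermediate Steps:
$D{\left(V,t \right)} = \frac{1}{6}$
$u{\left(B,M \right)} = -6 + M$
$r{\left(J,T \right)} = \left(455 + J\right) \left(J + T\right)$
$z{\left(E \right)} = 93$ ($z{\left(E \right)} = - \frac{\left(-31\right) \frac{1}{\frac{1}{6}}}{2} = - \frac{\left(-31\right) 6}{2} = \left(- \frac{1}{2}\right) \left(-186\right) = 93$)
$\frac{r{\left(675,722 \right)}}{z{\left(u{\left(21,15 \right)} \right)}} = \frac{675^{2} + 455 \cdot 675 + 455 \cdot 722 + 675 \cdot 722}{93} = \left(455625 + 307125 + 328510 + 487350\right) \frac{1}{93} = 1578610 \cdot \frac{1}{93} = \frac{1578610}{93}$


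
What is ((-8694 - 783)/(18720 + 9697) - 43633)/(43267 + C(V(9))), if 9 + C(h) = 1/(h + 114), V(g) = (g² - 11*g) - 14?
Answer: -101674131916/100799560469 ≈ -1.0087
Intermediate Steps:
V(g) = -14 + g² - 11*g
C(h) = -9 + 1/(114 + h) (C(h) = -9 + 1/(h + 114) = -9 + 1/(114 + h))
((-8694 - 783)/(18720 + 9697) - 43633)/(43267 + C(V(9))) = ((-8694 - 783)/(18720 + 9697) - 43633)/(43267 + (-1025 - 9*(-14 + 9² - 11*9))/(114 + (-14 + 9² - 11*9))) = (-9477/28417 - 43633)/(43267 + (-1025 - 9*(-14 + 81 - 99))/(114 + (-14 + 81 - 99))) = (-9477*1/28417 - 43633)/(43267 + (-1025 - 9*(-32))/(114 - 32)) = (-9477/28417 - 43633)/(43267 + (-1025 + 288)/82) = -1239928438/(28417*(43267 + (1/82)*(-737))) = -1239928438/(28417*(43267 - 737/82)) = -1239928438/(28417*3547157/82) = -1239928438/28417*82/3547157 = -101674131916/100799560469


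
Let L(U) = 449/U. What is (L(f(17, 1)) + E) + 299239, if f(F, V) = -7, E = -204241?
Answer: 664537/7 ≈ 94934.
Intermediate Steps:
(L(f(17, 1)) + E) + 299239 = (449/(-7) - 204241) + 299239 = (449*(-⅐) - 204241) + 299239 = (-449/7 - 204241) + 299239 = -1430136/7 + 299239 = 664537/7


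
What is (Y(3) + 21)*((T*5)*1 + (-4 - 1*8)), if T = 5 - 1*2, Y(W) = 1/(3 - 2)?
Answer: 66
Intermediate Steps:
Y(W) = 1 (Y(W) = 1/1 = 1)
T = 3 (T = 5 - 2 = 3)
(Y(3) + 21)*((T*5)*1 + (-4 - 1*8)) = (1 + 21)*((3*5)*1 + (-4 - 1*8)) = 22*(15*1 + (-4 - 8)) = 22*(15 - 12) = 22*3 = 66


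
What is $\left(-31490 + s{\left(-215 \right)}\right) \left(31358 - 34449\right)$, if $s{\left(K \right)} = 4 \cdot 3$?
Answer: $97298498$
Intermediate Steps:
$s{\left(K \right)} = 12$
$\left(-31490 + s{\left(-215 \right)}\right) \left(31358 - 34449\right) = \left(-31490 + 12\right) \left(31358 - 34449\right) = \left(-31478\right) \left(-3091\right) = 97298498$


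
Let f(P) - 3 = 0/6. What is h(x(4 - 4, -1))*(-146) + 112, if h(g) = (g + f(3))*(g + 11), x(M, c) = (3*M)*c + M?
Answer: -4706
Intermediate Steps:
x(M, c) = M + 3*M*c (x(M, c) = 3*M*c + M = M + 3*M*c)
f(P) = 3 (f(P) = 3 + 0/6 = 3 + 0*(⅙) = 3 + 0 = 3)
h(g) = (3 + g)*(11 + g) (h(g) = (g + 3)*(g + 11) = (3 + g)*(11 + g))
h(x(4 - 4, -1))*(-146) + 112 = (33 + ((4 - 4)*(1 + 3*(-1)))² + 14*((4 - 4)*(1 + 3*(-1))))*(-146) + 112 = (33 + (0*(1 - 3))² + 14*(0*(1 - 3)))*(-146) + 112 = (33 + (0*(-2))² + 14*(0*(-2)))*(-146) + 112 = (33 + 0² + 14*0)*(-146) + 112 = (33 + 0 + 0)*(-146) + 112 = 33*(-146) + 112 = -4818 + 112 = -4706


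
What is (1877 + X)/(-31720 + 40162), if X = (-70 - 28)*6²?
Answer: -1651/8442 ≈ -0.19557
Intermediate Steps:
X = -3528 (X = -98*36 = -3528)
(1877 + X)/(-31720 + 40162) = (1877 - 3528)/(-31720 + 40162) = -1651/8442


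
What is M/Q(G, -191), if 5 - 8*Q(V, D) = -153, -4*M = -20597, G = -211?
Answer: 20597/79 ≈ 260.72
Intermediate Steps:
M = 20597/4 (M = -¼*(-20597) = 20597/4 ≈ 5149.3)
Q(V, D) = 79/4 (Q(V, D) = 5/8 - ⅛*(-153) = 5/8 + 153/8 = 79/4)
M/Q(G, -191) = 20597/(4*(79/4)) = (20597/4)*(4/79) = 20597/79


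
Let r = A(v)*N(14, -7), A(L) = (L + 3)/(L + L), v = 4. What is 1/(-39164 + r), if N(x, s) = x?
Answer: -4/156607 ≈ -2.5542e-5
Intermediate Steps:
A(L) = (3 + L)/(2*L) (A(L) = (3 + L)/((2*L)) = (3 + L)*(1/(2*L)) = (3 + L)/(2*L))
r = 49/4 (r = ((½)*(3 + 4)/4)*14 = ((½)*(¼)*7)*14 = (7/8)*14 = 49/4 ≈ 12.250)
1/(-39164 + r) = 1/(-39164 + 49/4) = 1/(-156607/4) = -4/156607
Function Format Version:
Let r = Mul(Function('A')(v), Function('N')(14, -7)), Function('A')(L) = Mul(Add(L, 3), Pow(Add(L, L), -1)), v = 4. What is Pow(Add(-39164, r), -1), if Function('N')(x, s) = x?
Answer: Rational(-4, 156607) ≈ -2.5542e-5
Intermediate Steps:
Function('A')(L) = Mul(Rational(1, 2), Pow(L, -1), Add(3, L)) (Function('A')(L) = Mul(Add(3, L), Pow(Mul(2, L), -1)) = Mul(Add(3, L), Mul(Rational(1, 2), Pow(L, -1))) = Mul(Rational(1, 2), Pow(L, -1), Add(3, L)))
r = Rational(49, 4) (r = Mul(Mul(Rational(1, 2), Pow(4, -1), Add(3, 4)), 14) = Mul(Mul(Rational(1, 2), Rational(1, 4), 7), 14) = Mul(Rational(7, 8), 14) = Rational(49, 4) ≈ 12.250)
Pow(Add(-39164, r), -1) = Pow(Add(-39164, Rational(49, 4)), -1) = Pow(Rational(-156607, 4), -1) = Rational(-4, 156607)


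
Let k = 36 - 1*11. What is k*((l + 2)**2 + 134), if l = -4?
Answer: 3450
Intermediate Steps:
k = 25 (k = 36 - 11 = 25)
k*((l + 2)**2 + 134) = 25*((-4 + 2)**2 + 134) = 25*((-2)**2 + 134) = 25*(4 + 134) = 25*138 = 3450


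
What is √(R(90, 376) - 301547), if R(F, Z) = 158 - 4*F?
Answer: I*√301749 ≈ 549.32*I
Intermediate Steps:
R(F, Z) = 158 - 4*F
√(R(90, 376) - 301547) = √((158 - 4*90) - 301547) = √((158 - 360) - 301547) = √(-202 - 301547) = √(-301749) = I*√301749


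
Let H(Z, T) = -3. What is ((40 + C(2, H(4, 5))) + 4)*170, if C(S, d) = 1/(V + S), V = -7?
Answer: 7446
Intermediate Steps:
C(S, d) = 1/(-7 + S)
((40 + C(2, H(4, 5))) + 4)*170 = ((40 + 1/(-7 + 2)) + 4)*170 = ((40 + 1/(-5)) + 4)*170 = ((40 - ⅕) + 4)*170 = (199/5 + 4)*170 = (219/5)*170 = 7446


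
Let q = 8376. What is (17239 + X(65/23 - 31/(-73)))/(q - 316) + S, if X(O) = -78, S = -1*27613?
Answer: -222543619/8060 ≈ -27611.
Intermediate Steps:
S = -27613
(17239 + X(65/23 - 31/(-73)))/(q - 316) + S = (17239 - 78)/(8376 - 316) - 27613 = 17161/8060 - 27613 = -222543619/8060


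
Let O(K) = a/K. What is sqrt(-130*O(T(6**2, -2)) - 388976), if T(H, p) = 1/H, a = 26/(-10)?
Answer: 2*I*sqrt(94202) ≈ 613.85*I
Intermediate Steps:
a = -13/5 (a = 26*(-1/10) = -13/5 ≈ -2.6000)
O(K) = -13/(5*K)
sqrt(-130*O(T(6**2, -2)) - 388976) = sqrt(-(-338)/(1/(6**2)) - 388976) = sqrt(-(-338)/(1/36) - 388976) = sqrt(-(-338)/1/36 - 388976) = sqrt(-(-338)*36 - 388976) = sqrt(-130*(-468/5) - 388976) = sqrt(12168 - 388976) = sqrt(-376808) = 2*I*sqrt(94202)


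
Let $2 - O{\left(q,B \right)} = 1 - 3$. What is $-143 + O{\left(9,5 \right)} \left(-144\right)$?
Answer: $-719$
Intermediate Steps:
$O{\left(q,B \right)} = 4$ ($O{\left(q,B \right)} = 2 - \left(1 - 3\right) = 2 - -2 = 2 + 2 = 4$)
$-143 + O{\left(9,5 \right)} \left(-144\right) = -143 + 4 \left(-144\right) = -143 - 576 = -719$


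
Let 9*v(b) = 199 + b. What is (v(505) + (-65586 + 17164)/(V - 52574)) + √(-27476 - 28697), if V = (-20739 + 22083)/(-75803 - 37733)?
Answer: 66432578740/839396673 + I*√56173 ≈ 79.143 + 237.01*I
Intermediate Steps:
V = -21/1774 (V = 1344/(-113536) = 1344*(-1/113536) = -21/1774 ≈ -0.011838)
v(b) = 199/9 + b/9 (v(b) = (199 + b)/9 = 199/9 + b/9)
(v(505) + (-65586 + 17164)/(V - 52574)) + √(-27476 - 28697) = ((199/9 + (⅑)*505) + (-65586 + 17164)/(-21/1774 - 52574)) + √(-27476 - 28697) = ((199/9 + 505/9) - 48422/(-93266297/1774)) + √(-56173) = (704/9 - 48422*(-1774/93266297)) + I*√56173 = (704/9 + 85900628/93266297) + I*√56173 = 66432578740/839396673 + I*√56173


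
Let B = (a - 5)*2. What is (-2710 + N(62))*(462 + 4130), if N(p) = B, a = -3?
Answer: -12517792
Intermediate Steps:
B = -16 (B = (-3 - 5)*2 = -8*2 = -16)
N(p) = -16
(-2710 + N(62))*(462 + 4130) = (-2710 - 16)*(462 + 4130) = -2726*4592 = -12517792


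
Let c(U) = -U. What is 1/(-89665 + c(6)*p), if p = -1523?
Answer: -1/80527 ≈ -1.2418e-5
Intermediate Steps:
1/(-89665 + c(6)*p) = 1/(-89665 - 1*6*(-1523)) = 1/(-89665 - 6*(-1523)) = 1/(-89665 + 9138) = 1/(-80527) = -1/80527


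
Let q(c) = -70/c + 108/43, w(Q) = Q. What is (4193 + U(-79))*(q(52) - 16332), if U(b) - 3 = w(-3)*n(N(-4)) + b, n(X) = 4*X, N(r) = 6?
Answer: -73853096285/1118 ≈ -6.6058e+7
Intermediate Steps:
q(c) = 108/43 - 70/c (q(c) = -70/c + 108*(1/43) = -70/c + 108/43 = 108/43 - 70/c)
U(b) = -69 + b (U(b) = 3 + (-12*6 + b) = 3 + (-3*24 + b) = 3 + (-72 + b) = -69 + b)
(4193 + U(-79))*(q(52) - 16332) = (4193 + (-69 - 79))*((108/43 - 70/52) - 16332) = (4193 - 148)*((108/43 - 70*1/52) - 16332) = 4045*((108/43 - 35/26) - 16332) = 4045*(1303/1118 - 16332) = 4045*(-18257873/1118) = -73853096285/1118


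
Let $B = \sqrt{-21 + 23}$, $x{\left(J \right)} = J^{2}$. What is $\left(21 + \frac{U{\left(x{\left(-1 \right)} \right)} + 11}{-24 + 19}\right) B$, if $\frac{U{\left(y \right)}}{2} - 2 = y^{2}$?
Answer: $\frac{88 \sqrt{2}}{5} \approx 24.89$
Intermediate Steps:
$U{\left(y \right)} = 4 + 2 y^{2}$
$B = \sqrt{2} \approx 1.4142$
$\left(21 + \frac{U{\left(x{\left(-1 \right)} \right)} + 11}{-24 + 19}\right) B = \left(21 + \frac{\left(4 + 2 \left(\left(-1\right)^{2}\right)^{2}\right) + 11}{-24 + 19}\right) \sqrt{2} = \left(21 + \frac{\left(4 + 2 \cdot 1^{2}\right) + 11}{-5}\right) \sqrt{2} = \left(21 + \left(\left(4 + 2 \cdot 1\right) + 11\right) \left(- \frac{1}{5}\right)\right) \sqrt{2} = \left(21 + \left(\left(4 + 2\right) + 11\right) \left(- \frac{1}{5}\right)\right) \sqrt{2} = \left(21 + \left(6 + 11\right) \left(- \frac{1}{5}\right)\right) \sqrt{2} = \left(21 + 17 \left(- \frac{1}{5}\right)\right) \sqrt{2} = \left(21 - \frac{17}{5}\right) \sqrt{2} = \frac{88 \sqrt{2}}{5}$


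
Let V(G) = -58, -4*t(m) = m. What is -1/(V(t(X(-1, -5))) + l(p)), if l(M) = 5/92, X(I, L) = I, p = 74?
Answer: 92/5331 ≈ 0.017258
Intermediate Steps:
t(m) = -m/4
l(M) = 5/92 (l(M) = 5*(1/92) = 5/92)
-1/(V(t(X(-1, -5))) + l(p)) = -1/(-58 + 5/92) = -1/(-5331/92) = -1*(-92/5331) = 92/5331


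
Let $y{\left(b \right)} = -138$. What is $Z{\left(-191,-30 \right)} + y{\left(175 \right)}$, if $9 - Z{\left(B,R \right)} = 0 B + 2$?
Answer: $-131$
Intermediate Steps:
$Z{\left(B,R \right)} = 7$ ($Z{\left(B,R \right)} = 9 - \left(0 B + 2\right) = 9 - \left(0 + 2\right) = 9 - 2 = 7$)
$Z{\left(-191,-30 \right)} + y{\left(175 \right)} = 7 - 138 = -131$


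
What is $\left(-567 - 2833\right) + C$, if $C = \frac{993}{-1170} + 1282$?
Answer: $- \frac{826351}{390} \approx -2118.8$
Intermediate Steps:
$C = \frac{499649}{390}$ ($C = 993 \left(- \frac{1}{1170}\right) + 1282 = - \frac{331}{390} + 1282 = \frac{499649}{390} \approx 1281.2$)
$\left(-567 - 2833\right) + C = \left(-567 - 2833\right) + \frac{499649}{390} = -3400 + \frac{499649}{390} = - \frac{826351}{390}$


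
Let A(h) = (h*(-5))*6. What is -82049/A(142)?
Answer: 82049/4260 ≈ 19.260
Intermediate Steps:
A(h) = -30*h (A(h) = -5*h*6 = -30*h)
-82049/A(142) = -82049/((-30*142)) = -82049/(-4260) = -82049*(-1/4260) = 82049/4260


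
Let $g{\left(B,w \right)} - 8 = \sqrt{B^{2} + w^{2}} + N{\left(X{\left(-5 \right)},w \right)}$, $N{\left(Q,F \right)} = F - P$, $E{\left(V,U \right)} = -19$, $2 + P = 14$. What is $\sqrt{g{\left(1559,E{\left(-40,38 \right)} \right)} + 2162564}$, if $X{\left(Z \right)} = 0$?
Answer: $\sqrt{2162541 + \sqrt{2430842}} \approx 1471.1$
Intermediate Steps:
$P = 12$ ($P = -2 + 14 = 12$)
$N{\left(Q,F \right)} = -12 + F$ ($N{\left(Q,F \right)} = F - 12 = -12 + F$)
$g{\left(B,w \right)} = -4 + w + \sqrt{B^{2} + w^{2}}$ ($g{\left(B,w \right)} = 8 + \left(\sqrt{B^{2} + w^{2}} + \left(-12 + w\right)\right) = 8 + \left(-12 + w + \sqrt{B^{2} + w^{2}}\right) = -4 + w + \sqrt{B^{2} + w^{2}}$)
$\sqrt{g{\left(1559,E{\left(-40,38 \right)} \right)} + 2162564} = \sqrt{\left(-4 - 19 + \sqrt{1559^{2} + \left(-19\right)^{2}}\right) + 2162564} = \sqrt{\left(-4 - 19 + \sqrt{2430481 + 361}\right) + 2162564} = \sqrt{\left(-4 - 19 + \sqrt{2430842}\right) + 2162564} = \sqrt{\left(-23 + \sqrt{2430842}\right) + 2162564} = \sqrt{2162541 + \sqrt{2430842}}$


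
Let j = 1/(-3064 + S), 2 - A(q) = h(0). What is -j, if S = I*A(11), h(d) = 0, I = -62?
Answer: 1/3188 ≈ 0.00031368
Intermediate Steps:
A(q) = 2 (A(q) = 2 - 1*0 = 2 + 0 = 2)
S = -124 (S = -62*2 = -124)
j = -1/3188 (j = 1/(-3064 - 124) = 1/(-3188) = -1/3188 ≈ -0.00031368)
-j = -1*(-1/3188) = 1/3188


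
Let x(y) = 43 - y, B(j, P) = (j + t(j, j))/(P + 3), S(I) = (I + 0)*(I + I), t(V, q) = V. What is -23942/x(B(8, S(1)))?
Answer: -119710/199 ≈ -601.56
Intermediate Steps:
S(I) = 2*I² (S(I) = I*(2*I) = 2*I²)
B(j, P) = 2*j/(3 + P) (B(j, P) = (j + j)/(P + 3) = (2*j)/(3 + P) = 2*j/(3 + P))
-23942/x(B(8, S(1))) = -23942/(43 - 2*8/(3 + 2*1²)) = -23942/(43 - 2*8/(3 + 2*1)) = -23942/(43 - 2*8/(3 + 2)) = -23942/(43 - 2*8/5) = -23942/(43 - 1*16/5) = -23942/(43 - 16/5) = -23942/199/5 = -23942*5/199 = -119710/199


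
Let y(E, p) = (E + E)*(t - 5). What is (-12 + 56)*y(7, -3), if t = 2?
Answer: -1848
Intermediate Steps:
y(E, p) = -6*E (y(E, p) = (E + E)*(2 - 5) = (2*E)*(-3) = -6*E)
(-12 + 56)*y(7, -3) = (-12 + 56)*(-6*7) = 44*(-42) = -1848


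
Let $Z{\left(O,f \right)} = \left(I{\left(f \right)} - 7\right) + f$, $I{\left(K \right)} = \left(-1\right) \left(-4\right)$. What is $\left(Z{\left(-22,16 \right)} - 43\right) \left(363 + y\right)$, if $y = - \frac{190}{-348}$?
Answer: $- \frac{316285}{29} \approx -10906.0$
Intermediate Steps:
$I{\left(K \right)} = 4$
$y = \frac{95}{174}$ ($y = \left(-190\right) \left(- \frac{1}{348}\right) = \frac{95}{174} \approx 0.54598$)
$Z{\left(O,f \right)} = -3 + f$ ($Z{\left(O,f \right)} = \left(4 - 7\right) + f = -3 + f$)
$\left(Z{\left(-22,16 \right)} - 43\right) \left(363 + y\right) = \left(\left(-3 + 16\right) - 43\right) \left(363 + \frac{95}{174}\right) = \left(13 - 43\right) \frac{63257}{174} = \left(-30\right) \frac{63257}{174} = - \frac{316285}{29}$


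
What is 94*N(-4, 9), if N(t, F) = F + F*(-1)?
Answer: 0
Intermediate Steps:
N(t, F) = 0 (N(t, F) = F - F = 0)
94*N(-4, 9) = 94*0 = 0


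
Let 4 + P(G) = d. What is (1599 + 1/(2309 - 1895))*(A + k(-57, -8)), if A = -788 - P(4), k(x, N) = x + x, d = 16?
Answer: -302528059/207 ≈ -1.4615e+6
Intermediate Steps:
P(G) = 12 (P(G) = -4 + 16 = 12)
k(x, N) = 2*x
A = -800 (A = -788 - 1*12 = -788 - 12 = -800)
(1599 + 1/(2309 - 1895))*(A + k(-57, -8)) = (1599 + 1/(2309 - 1895))*(-800 + 2*(-57)) = (1599 + 1/414)*(-800 - 114) = (1599 + 1/414)*(-914) = (661987/414)*(-914) = -302528059/207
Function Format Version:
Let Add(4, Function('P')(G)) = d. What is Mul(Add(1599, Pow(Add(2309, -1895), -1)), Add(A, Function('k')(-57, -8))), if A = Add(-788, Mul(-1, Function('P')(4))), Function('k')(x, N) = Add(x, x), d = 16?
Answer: Rational(-302528059, 207) ≈ -1.4615e+6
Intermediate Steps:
Function('P')(G) = 12 (Function('P')(G) = Add(-4, 16) = 12)
Function('k')(x, N) = Mul(2, x)
A = -800 (A = Add(-788, Mul(-1, 12)) = Add(-788, -12) = -800)
Mul(Add(1599, Pow(Add(2309, -1895), -1)), Add(A, Function('k')(-57, -8))) = Mul(Add(1599, Pow(Add(2309, -1895), -1)), Add(-800, Mul(2, -57))) = Mul(Add(1599, Pow(414, -1)), Add(-800, -114)) = Mul(Add(1599, Rational(1, 414)), -914) = Mul(Rational(661987, 414), -914) = Rational(-302528059, 207)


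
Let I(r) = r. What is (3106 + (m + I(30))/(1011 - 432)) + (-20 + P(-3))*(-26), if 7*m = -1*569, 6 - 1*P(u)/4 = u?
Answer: 10902211/4053 ≈ 2689.9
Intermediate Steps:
P(u) = 24 - 4*u
m = -569/7 (m = (-1*569)/7 = (⅐)*(-569) = -569/7 ≈ -81.286)
(3106 + (m + I(30))/(1011 - 432)) + (-20 + P(-3))*(-26) = (3106 + (-569/7 + 30)/(1011 - 432)) + (-20 + (24 - 4*(-3)))*(-26) = (3106 - 359/7/579) + (-20 + (24 + 12))*(-26) = (3106 - 359/7*1/579) + (-20 + 36)*(-26) = (3106 - 359/4053) + 16*(-26) = 12588259/4053 - 416 = 10902211/4053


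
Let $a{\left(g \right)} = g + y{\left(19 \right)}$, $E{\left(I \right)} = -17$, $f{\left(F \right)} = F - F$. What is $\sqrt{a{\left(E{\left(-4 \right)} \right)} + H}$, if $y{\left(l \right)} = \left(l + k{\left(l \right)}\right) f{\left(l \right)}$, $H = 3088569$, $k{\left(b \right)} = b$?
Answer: $2 \sqrt{772138} \approx 1757.4$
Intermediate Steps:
$f{\left(F \right)} = 0$
$y{\left(l \right)} = 0$ ($y{\left(l \right)} = \left(l + l\right) 0 = 2 l 0 = 0$)
$a{\left(g \right)} = g$ ($a{\left(g \right)} = g + 0 = g$)
$\sqrt{a{\left(E{\left(-4 \right)} \right)} + H} = \sqrt{-17 + 3088569} = \sqrt{3088552} = 2 \sqrt{772138}$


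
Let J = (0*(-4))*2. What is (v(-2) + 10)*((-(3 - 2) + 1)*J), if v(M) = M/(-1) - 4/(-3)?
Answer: 0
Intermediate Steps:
J = 0 (J = 0*2 = 0)
v(M) = 4/3 - M (v(M) = M*(-1) - 4*(-⅓) = -M + 4/3 = 4/3 - M)
(v(-2) + 10)*((-(3 - 2) + 1)*J) = ((4/3 - 1*(-2)) + 10)*((-(3 - 2) + 1)*0) = ((4/3 + 2) + 10)*((-1*1 + 1)*0) = (10/3 + 10)*((-1 + 1)*0) = 40*(0*0)/3 = (40/3)*0 = 0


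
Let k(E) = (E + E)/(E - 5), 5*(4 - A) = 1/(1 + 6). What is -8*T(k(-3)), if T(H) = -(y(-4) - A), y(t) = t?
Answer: -2232/35 ≈ -63.771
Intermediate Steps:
A = 139/35 (A = 4 - 1/(5*(1 + 6)) = 4 - 1/5/7 = 4 - 1/5*1/7 = 4 - 1/35 = 139/35 ≈ 3.9714)
k(E) = 2*E/(-5 + E) (k(E) = (2*E)/(-5 + E) = 2*E/(-5 + E))
T(H) = 279/35 (T(H) = -(-4 - 1*139/35) = -(-4 - 139/35) = -1*(-279/35) = 279/35)
-8*T(k(-3)) = -8*279/35 = -2232/35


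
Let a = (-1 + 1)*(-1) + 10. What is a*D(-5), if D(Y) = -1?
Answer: -10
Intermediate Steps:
a = 10 (a = 0*(-1) + 10 = 0 + 10 = 10)
a*D(-5) = 10*(-1) = -10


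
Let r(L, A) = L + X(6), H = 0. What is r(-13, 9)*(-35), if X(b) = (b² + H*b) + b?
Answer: -1015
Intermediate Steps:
X(b) = b + b² (X(b) = (b² + 0*b) + b = (b² + 0) + b = b² + b = b + b²)
r(L, A) = 42 + L (r(L, A) = L + 6*(1 + 6) = L + 6*7 = L + 42 = 42 + L)
r(-13, 9)*(-35) = (42 - 13)*(-35) = 29*(-35) = -1015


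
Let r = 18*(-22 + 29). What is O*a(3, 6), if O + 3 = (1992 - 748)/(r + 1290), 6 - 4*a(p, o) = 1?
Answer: -3755/1416 ≈ -2.6518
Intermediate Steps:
a(p, o) = 5/4 (a(p, o) = 3/2 - 1/4*1 = 3/2 - 1/4 = 5/4)
r = 126 (r = 18*7 = 126)
O = -751/354 (O = -3 + (1992 - 748)/(126 + 1290) = -3 + 1244/1416 = -3 + 1244*(1/1416) = -3 + 311/354 = -751/354 ≈ -2.1215)
O*a(3, 6) = -751/354*5/4 = -3755/1416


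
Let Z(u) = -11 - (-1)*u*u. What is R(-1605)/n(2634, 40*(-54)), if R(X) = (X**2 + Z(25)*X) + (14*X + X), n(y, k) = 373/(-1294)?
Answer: -2027025120/373 ≈ -5.4344e+6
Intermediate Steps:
n(y, k) = -373/1294 (n(y, k) = 373*(-1/1294) = -373/1294)
Z(u) = -11 + u**2 (Z(u) = -11 - (-1)*u**2 = -11 + u**2)
R(X) = X**2 + 629*X (R(X) = (X**2 + (-11 + 25**2)*X) + (14*X + X) = (X**2 + (-11 + 625)*X) + 15*X = (X**2 + 614*X) + 15*X = X**2 + 629*X)
R(-1605)/n(2634, 40*(-54)) = (-1605*(629 - 1605))/(-373/1294) = -1605*(-976)*(-1294/373) = 1566480*(-1294/373) = -2027025120/373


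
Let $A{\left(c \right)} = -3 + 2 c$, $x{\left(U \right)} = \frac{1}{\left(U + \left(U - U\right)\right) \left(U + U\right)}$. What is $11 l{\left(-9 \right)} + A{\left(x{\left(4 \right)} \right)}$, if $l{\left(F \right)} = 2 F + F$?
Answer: $- \frac{4799}{16} \approx -299.94$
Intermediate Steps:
$x{\left(U \right)} = \frac{1}{2 U^{2}}$ ($x{\left(U \right)} = \frac{1}{\left(U + 0\right) 2 U} = \frac{1}{U 2 U} = \frac{1}{2 U^{2}}$)
$l{\left(F \right)} = 3 F$
$11 l{\left(-9 \right)} + A{\left(x{\left(4 \right)} \right)} = 11 \cdot 3 \left(-9\right) - \left(3 - 2 \frac{1}{2 \cdot 16}\right) = 11 \left(-27\right) - \left(3 - 2 \cdot \frac{1}{2} \cdot \frac{1}{16}\right) = -297 + \left(-3 + 2 \cdot \frac{1}{32}\right) = -297 + \left(-3 + \frac{1}{16}\right) = -297 - \frac{47}{16} = - \frac{4799}{16}$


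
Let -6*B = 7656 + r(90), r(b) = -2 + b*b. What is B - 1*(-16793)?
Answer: 42502/3 ≈ 14167.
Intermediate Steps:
r(b) = -2 + b²
B = -7877/3 (B = -(7656 + (-2 + 90²))/6 = -(7656 + (-2 + 8100))/6 = -(7656 + 8098)/6 = -⅙*15754 = -7877/3 ≈ -2625.7)
B - 1*(-16793) = -7877/3 - 1*(-16793) = -7877/3 + 16793 = 42502/3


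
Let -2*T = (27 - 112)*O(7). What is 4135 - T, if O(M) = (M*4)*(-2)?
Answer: 6515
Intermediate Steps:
O(M) = -8*M (O(M) = (4*M)*(-2) = -8*M)
T = -2380 (T = -(27 - 112)*(-8*7)/2 = -(-85)*(-56)/2 = -½*4760 = -2380)
4135 - T = 4135 - 1*(-2380) = 4135 + 2380 = 6515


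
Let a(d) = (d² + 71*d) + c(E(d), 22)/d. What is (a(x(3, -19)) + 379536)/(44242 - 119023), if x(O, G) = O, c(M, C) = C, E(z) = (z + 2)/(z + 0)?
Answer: -1139296/224343 ≈ -5.0784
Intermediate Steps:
E(z) = (2 + z)/z
a(d) = d² + 22/d + 71*d (a(d) = (d² + 71*d) + 22/d = d² + 22/d + 71*d)
(a(x(3, -19)) + 379536)/(44242 - 119023) = ((22 + 3²*(71 + 3))/3 + 379536)/(44242 - 119023) = ((22 + 9*74)/3 + 379536)/(-74781) = ((22 + 666)/3 + 379536)*(-1/74781) = ((⅓)*688 + 379536)*(-1/74781) = (688/3 + 379536)*(-1/74781) = (1139296/3)*(-1/74781) = -1139296/224343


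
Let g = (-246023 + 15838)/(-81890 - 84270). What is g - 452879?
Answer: -15050028891/33232 ≈ -4.5288e+5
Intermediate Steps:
g = 46037/33232 (g = -230185/(-166160) = -230185*(-1/166160) = 46037/33232 ≈ 1.3853)
g - 452879 = 46037/33232 - 452879 = -15050028891/33232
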